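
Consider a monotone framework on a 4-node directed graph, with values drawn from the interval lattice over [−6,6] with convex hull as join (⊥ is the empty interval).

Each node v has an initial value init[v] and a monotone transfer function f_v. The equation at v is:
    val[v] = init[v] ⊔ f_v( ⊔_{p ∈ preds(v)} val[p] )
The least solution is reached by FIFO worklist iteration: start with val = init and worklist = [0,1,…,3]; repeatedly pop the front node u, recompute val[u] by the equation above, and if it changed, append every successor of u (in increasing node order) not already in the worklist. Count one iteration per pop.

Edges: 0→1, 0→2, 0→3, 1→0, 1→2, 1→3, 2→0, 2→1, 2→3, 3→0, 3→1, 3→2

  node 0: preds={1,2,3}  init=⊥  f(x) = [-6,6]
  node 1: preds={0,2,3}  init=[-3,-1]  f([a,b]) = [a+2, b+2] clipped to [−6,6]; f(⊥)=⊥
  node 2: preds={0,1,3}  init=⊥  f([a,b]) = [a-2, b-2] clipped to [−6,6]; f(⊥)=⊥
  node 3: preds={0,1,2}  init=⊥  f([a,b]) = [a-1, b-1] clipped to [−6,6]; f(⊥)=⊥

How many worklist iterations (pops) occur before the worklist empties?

7

Trace (7 dequeues):
  [1] u=0 | in [-3,-1] | out [-6,6] | prev ⊥ | push {}
  [2] u=1 | in [-6,6] | out [-4,6] | prev [-3,-1] | push {0}
  [3] u=2 | in [-6,6] | out [-6,4] | prev ⊥ | push {1}
  [4] u=3 | in [-6,6] | out [-6,5] | prev ⊥ | push {2}
  [5] u=0 | in [-6,6] | out [-6,6] | ==
  [6] u=1 | in [-6,6] | out [-4,6] | ==
  [7] u=2 | in [-6,6] | out [-6,4] | ==

Converged values:
  [0] [-6,6]
  [1] [-4,6]
  [2] [-6,4]
  [3] [-6,5]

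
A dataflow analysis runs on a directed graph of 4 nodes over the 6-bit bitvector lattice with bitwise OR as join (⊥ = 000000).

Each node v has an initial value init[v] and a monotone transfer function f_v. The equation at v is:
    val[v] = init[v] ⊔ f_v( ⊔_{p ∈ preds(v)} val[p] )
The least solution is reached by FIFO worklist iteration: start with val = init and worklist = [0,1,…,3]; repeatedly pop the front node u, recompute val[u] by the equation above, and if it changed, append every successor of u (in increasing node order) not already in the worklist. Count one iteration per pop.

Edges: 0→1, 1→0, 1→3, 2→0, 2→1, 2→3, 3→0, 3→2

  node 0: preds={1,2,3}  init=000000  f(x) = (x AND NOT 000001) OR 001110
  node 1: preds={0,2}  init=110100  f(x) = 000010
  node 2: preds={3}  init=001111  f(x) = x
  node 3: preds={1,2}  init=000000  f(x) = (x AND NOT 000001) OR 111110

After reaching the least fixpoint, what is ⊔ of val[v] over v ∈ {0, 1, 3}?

Trace (9 dequeues):
  [1] u=0 | in 111111 | out 111110 | prev 000000 | push {}
  [2] u=1 | in 111111 | out 110110 | prev 110100 | push {0}
  [3] u=2 | in 000000 | out 001111 | ==
  [4] u=3 | in 111111 | out 111110 | prev 000000 | push {2}
  [5] u=0 | in 111111 | out 111110 | ==
  [6] u=2 | in 111110 | out 111111 | prev 001111 | push {0,1,3}
  [7] u=0 | in 111111 | out 111110 | ==
  [8] u=1 | in 111111 | out 110110 | ==
  [9] u=3 | in 111111 | out 111110 | ==

Converged values:
  [0] 111110
  [1] 110110
  [2] 111111
  [3] 111110

111110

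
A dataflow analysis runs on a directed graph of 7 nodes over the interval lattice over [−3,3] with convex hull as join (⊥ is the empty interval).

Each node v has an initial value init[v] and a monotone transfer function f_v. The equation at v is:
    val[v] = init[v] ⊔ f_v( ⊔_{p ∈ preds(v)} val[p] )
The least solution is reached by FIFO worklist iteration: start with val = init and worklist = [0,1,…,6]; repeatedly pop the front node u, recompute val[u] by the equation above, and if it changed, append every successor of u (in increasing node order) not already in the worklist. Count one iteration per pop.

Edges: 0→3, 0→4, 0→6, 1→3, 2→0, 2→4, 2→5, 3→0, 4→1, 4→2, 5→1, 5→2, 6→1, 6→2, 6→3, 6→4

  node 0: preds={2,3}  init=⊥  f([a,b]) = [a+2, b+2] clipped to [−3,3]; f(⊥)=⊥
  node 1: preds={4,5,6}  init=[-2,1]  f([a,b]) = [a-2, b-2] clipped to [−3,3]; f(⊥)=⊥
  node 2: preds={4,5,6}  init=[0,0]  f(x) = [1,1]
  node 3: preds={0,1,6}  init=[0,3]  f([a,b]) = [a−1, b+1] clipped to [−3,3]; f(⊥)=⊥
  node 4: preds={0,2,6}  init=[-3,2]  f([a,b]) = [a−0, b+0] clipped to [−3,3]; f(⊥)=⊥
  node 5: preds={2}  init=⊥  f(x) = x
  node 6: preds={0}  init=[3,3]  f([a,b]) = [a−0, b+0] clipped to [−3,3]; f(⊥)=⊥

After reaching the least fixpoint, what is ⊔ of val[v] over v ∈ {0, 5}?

[-1,3]

Iteration log — 17 steps:
  step 1. node 0  ⊔preds=[0,3]  new=[2,3]  old=⊥  +wl: 
  step 2. node 1  ⊔preds=[-3,3]  new=[-3,1]  old=[-2,1]  +wl: 
  step 3. node 2  ⊔preds=[-3,3]  new=[0,1]  old=[0,0]  +wl: 0
  step 4. node 3  ⊔preds=[-3,3]  new=[-3,3]  old=[0,3]  +wl: 
  step 5. node 4  ⊔preds=[0,3]  new=[-3,3]  old=[-3,2]  +wl: 1,2
  step 6. node 5  ⊔preds=[0,1]  new=[0,1]  old=⊥  +wl: 
  step 7. node 6  ⊔preds=[2,3]  new=[2,3]  old=[3,3]  +wl: 3,4
  step 8. node 0  ⊔preds=[-3,3]  new=[-1,3]  old=[2,3]  +wl: 6
  step 9. node 1  ⊔preds=[-3,3]  new=[-3,1]  stable
  step 10. node 2  ⊔preds=[-3,3]  new=[0,1]  stable
  step 11. node 3  ⊔preds=[-3,3]  new=[-3,3]  stable
  step 12. node 4  ⊔preds=[-1,3]  new=[-3,3]  stable
  step 13. node 6  ⊔preds=[-1,3]  new=[-1,3]  old=[2,3]  +wl: 1,2,3,4
  step 14. node 1  ⊔preds=[-3,3]  new=[-3,1]  stable
  step 15. node 2  ⊔preds=[-3,3]  new=[0,1]  stable
  step 16. node 3  ⊔preds=[-3,3]  new=[-3,3]  stable
  step 17. node 4  ⊔preds=[-1,3]  new=[-3,3]  stable

Least fixpoint reached:
  node 0: [-1,3]
  node 1: [-3,1]
  node 2: [0,1]
  node 3: [-3,3]
  node 4: [-3,3]
  node 5: [0,1]
  node 6: [-1,3]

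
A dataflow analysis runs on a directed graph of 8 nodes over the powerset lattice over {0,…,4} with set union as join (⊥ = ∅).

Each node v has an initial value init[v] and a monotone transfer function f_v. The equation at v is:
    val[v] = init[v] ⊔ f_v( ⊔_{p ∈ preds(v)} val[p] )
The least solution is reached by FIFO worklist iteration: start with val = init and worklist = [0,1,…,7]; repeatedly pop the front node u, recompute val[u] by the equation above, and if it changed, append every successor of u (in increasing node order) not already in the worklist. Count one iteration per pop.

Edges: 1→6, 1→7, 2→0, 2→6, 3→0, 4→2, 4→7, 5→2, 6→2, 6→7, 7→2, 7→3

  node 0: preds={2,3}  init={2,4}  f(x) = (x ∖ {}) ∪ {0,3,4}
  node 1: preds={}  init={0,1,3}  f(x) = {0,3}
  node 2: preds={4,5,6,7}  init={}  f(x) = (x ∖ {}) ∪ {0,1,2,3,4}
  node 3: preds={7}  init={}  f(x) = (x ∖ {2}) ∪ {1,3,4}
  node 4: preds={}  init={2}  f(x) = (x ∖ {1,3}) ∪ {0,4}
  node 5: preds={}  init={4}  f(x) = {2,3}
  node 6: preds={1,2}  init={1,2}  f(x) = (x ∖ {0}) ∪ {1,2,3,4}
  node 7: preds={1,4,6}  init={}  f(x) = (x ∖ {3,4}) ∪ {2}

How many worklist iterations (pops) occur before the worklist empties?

Worklist (12 pops):
  #1 pop 0: in={} → {0,2,3,4} (was {2,4}); enqueue []
  #2 pop 1: in={} → {0,1,3} (no change)
  #3 pop 2: in={1,2,4} → {0,1,2,3,4} (was {}); enqueue [0]
  #4 pop 3: in={} → {1,3,4} (was {}); enqueue []
  #5 pop 4: in={} → {0,2,4} (was {2}); enqueue [2]
  #6 pop 5: in={} → {2,3,4} (was {4}); enqueue []
  #7 pop 6: in={0,1,2,3,4} → {1,2,3,4} (was {1,2}); enqueue []
  #8 pop 7: in={0,1,2,3,4} → {0,1,2} (was {}); enqueue [3]
  #9 pop 0: in={0,1,2,3,4} → {0,1,2,3,4} (was {0,2,3,4}); enqueue []
  #10 pop 2: in={0,1,2,3,4} → {0,1,2,3,4} (no change)
  #11 pop 3: in={0,1,2} → {0,1,3,4} (was {1,3,4}); enqueue [0]
  #12 pop 0: in={0,1,2,3,4} → {0,1,2,3,4} (no change)

Fixpoint:
  val[0] = {0,1,2,3,4}
  val[1] = {0,1,3}
  val[2] = {0,1,2,3,4}
  val[3] = {0,1,3,4}
  val[4] = {0,2,4}
  val[5] = {2,3,4}
  val[6] = {1,2,3,4}
  val[7] = {0,1,2}

12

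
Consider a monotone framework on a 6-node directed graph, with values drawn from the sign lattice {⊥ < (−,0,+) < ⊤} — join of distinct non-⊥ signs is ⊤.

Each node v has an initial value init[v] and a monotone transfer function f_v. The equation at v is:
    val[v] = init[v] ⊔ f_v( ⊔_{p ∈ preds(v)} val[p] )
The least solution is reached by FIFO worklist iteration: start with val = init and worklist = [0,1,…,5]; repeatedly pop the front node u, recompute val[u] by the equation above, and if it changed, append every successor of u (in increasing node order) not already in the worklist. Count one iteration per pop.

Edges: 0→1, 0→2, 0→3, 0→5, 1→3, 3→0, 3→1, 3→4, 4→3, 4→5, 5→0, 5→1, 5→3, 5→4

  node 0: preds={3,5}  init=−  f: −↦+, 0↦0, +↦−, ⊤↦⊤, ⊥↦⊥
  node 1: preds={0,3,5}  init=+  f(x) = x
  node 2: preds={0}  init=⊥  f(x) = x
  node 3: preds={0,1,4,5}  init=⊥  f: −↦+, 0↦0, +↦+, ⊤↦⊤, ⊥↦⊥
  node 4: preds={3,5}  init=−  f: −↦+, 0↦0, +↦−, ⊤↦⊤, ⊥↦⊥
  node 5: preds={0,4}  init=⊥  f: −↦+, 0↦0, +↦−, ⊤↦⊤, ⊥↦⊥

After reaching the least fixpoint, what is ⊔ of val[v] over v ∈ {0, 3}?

⊤

Trace (12 dequeues):
  [1] u=0 | in ⊥ | out − | ==
  [2] u=1 | in − | out ⊤ | prev + | push {}
  [3] u=2 | in − | out − | prev ⊥ | push {}
  [4] u=3 | in ⊤ | out ⊤ | prev ⊥ | push {0,1}
  [5] u=4 | in ⊤ | out ⊤ | prev − | push {3}
  [6] u=5 | in ⊤ | out ⊤ | prev ⊥ | push {4}
  [7] u=0 | in ⊤ | out ⊤ | prev − | push {2,5}
  [8] u=1 | in ⊤ | out ⊤ | ==
  [9] u=3 | in ⊤ | out ⊤ | ==
  [10] u=4 | in ⊤ | out ⊤ | ==
  [11] u=2 | in ⊤ | out ⊤ | prev − | push {}
  [12] u=5 | in ⊤ | out ⊤ | ==

Converged values:
  [0] ⊤
  [1] ⊤
  [2] ⊤
  [3] ⊤
  [4] ⊤
  [5] ⊤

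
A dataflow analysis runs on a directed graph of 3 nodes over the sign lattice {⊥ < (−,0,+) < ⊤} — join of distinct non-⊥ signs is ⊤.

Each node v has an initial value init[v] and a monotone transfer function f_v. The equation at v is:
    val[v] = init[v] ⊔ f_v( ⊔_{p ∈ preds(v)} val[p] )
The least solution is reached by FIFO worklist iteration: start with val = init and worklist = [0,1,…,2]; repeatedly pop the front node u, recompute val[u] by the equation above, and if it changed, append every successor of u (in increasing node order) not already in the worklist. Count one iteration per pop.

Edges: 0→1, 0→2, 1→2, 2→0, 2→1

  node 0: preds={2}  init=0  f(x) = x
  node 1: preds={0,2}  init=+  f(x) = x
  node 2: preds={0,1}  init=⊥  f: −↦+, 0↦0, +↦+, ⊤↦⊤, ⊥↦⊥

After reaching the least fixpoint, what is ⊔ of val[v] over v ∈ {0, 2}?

⊤

Worklist (6 pops):
  #1 pop 0: in=⊥ → 0 (no change)
  #2 pop 1: in=0 → ⊤ (was +); enqueue []
  #3 pop 2: in=⊤ → ⊤ (was ⊥); enqueue [0,1]
  #4 pop 0: in=⊤ → ⊤ (was 0); enqueue [2]
  #5 pop 1: in=⊤ → ⊤ (no change)
  #6 pop 2: in=⊤ → ⊤ (no change)

Fixpoint:
  val[0] = ⊤
  val[1] = ⊤
  val[2] = ⊤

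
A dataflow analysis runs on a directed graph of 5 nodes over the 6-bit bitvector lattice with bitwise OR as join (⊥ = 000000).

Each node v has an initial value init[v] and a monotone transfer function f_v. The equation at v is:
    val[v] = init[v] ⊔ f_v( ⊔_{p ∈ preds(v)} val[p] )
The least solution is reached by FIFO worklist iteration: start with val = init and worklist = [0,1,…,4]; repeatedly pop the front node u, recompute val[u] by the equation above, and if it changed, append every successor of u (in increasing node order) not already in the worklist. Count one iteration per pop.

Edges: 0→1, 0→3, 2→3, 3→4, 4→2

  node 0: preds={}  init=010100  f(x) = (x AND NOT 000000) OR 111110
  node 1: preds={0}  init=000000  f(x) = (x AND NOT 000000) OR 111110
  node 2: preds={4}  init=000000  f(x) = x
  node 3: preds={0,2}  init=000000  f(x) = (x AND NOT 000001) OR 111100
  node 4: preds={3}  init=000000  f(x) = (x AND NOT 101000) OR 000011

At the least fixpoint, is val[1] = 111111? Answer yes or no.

no

Trace (7 dequeues):
  [1] u=0 | in 000000 | out 111110 | prev 010100 | push {}
  [2] u=1 | in 111110 | out 111110 | prev 000000 | push {}
  [3] u=2 | in 000000 | out 000000 | ==
  [4] u=3 | in 111110 | out 111110 | prev 000000 | push {}
  [5] u=4 | in 111110 | out 010111 | prev 000000 | push {2}
  [6] u=2 | in 010111 | out 010111 | prev 000000 | push {3}
  [7] u=3 | in 111111 | out 111110 | ==

Converged values:
  [0] 111110
  [1] 111110
  [2] 010111
  [3] 111110
  [4] 010111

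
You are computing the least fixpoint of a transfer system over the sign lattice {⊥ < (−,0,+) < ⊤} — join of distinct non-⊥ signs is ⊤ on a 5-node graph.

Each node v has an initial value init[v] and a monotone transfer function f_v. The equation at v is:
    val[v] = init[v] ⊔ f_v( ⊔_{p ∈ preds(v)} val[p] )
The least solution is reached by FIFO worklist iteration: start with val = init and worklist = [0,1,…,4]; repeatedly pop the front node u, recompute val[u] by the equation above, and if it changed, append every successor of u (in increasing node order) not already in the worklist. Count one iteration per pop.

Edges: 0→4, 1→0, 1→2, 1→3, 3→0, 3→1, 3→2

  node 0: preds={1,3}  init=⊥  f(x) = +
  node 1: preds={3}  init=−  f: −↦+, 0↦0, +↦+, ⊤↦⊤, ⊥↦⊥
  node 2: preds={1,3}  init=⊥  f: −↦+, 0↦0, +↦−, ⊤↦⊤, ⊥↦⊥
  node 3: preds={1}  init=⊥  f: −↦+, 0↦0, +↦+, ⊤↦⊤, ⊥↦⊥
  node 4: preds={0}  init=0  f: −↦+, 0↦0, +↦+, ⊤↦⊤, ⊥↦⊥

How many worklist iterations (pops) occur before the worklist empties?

Worklist (13 pops):
  #1 pop 0: in=− → + (was ⊥); enqueue []
  #2 pop 1: in=⊥ → − (no change)
  #3 pop 2: in=− → + (was ⊥); enqueue []
  #4 pop 3: in=− → + (was ⊥); enqueue [0,1,2]
  #5 pop 4: in=+ → ⊤ (was 0); enqueue []
  #6 pop 0: in=⊤ → + (no change)
  #7 pop 1: in=+ → ⊤ (was −); enqueue [0,3]
  #8 pop 2: in=⊤ → ⊤ (was +); enqueue []
  #9 pop 0: in=⊤ → + (no change)
  #10 pop 3: in=⊤ → ⊤ (was +); enqueue [0,1,2]
  #11 pop 0: in=⊤ → + (no change)
  #12 pop 1: in=⊤ → ⊤ (no change)
  #13 pop 2: in=⊤ → ⊤ (no change)

Fixpoint:
  val[0] = +
  val[1] = ⊤
  val[2] = ⊤
  val[3] = ⊤
  val[4] = ⊤

13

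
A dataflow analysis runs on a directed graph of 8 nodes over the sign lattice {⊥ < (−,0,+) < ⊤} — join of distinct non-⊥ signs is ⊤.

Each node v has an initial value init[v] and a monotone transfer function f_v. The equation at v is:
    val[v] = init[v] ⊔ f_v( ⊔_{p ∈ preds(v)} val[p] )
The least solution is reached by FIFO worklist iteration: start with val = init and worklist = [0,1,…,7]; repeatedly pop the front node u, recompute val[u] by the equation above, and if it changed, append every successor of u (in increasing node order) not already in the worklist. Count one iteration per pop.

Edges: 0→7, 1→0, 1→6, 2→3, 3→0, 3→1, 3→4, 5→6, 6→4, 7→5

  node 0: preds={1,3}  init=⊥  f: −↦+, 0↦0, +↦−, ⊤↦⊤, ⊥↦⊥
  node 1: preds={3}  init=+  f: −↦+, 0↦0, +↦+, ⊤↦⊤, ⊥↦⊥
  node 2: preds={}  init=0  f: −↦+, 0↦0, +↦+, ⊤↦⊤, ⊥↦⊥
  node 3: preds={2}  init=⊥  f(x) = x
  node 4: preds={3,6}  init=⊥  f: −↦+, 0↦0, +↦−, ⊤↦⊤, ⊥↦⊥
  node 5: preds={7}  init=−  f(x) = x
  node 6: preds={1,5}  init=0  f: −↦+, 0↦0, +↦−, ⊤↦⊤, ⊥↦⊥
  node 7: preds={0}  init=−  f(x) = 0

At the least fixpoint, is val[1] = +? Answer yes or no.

no

Trace (15 dequeues):
  [1] u=0 | in + | out − | prev ⊥ | push {}
  [2] u=1 | in ⊥ | out + | ==
  [3] u=2 | in ⊥ | out 0 | ==
  [4] u=3 | in 0 | out 0 | prev ⊥ | push {0,1}
  [5] u=4 | in 0 | out 0 | prev ⊥ | push {}
  [6] u=5 | in − | out − | ==
  [7] u=6 | in ⊤ | out ⊤ | prev 0 | push {4}
  [8] u=7 | in − | out ⊤ | prev − | push {5}
  [9] u=0 | in ⊤ | out ⊤ | prev − | push {7}
  [10] u=1 | in 0 | out ⊤ | prev + | push {0,6}
  [11] u=4 | in ⊤ | out ⊤ | prev 0 | push {}
  [12] u=5 | in ⊤ | out ⊤ | prev − | push {}
  [13] u=7 | in ⊤ | out ⊤ | ==
  [14] u=0 | in ⊤ | out ⊤ | ==
  [15] u=6 | in ⊤ | out ⊤ | ==

Converged values:
  [0] ⊤
  [1] ⊤
  [2] 0
  [3] 0
  [4] ⊤
  [5] ⊤
  [6] ⊤
  [7] ⊤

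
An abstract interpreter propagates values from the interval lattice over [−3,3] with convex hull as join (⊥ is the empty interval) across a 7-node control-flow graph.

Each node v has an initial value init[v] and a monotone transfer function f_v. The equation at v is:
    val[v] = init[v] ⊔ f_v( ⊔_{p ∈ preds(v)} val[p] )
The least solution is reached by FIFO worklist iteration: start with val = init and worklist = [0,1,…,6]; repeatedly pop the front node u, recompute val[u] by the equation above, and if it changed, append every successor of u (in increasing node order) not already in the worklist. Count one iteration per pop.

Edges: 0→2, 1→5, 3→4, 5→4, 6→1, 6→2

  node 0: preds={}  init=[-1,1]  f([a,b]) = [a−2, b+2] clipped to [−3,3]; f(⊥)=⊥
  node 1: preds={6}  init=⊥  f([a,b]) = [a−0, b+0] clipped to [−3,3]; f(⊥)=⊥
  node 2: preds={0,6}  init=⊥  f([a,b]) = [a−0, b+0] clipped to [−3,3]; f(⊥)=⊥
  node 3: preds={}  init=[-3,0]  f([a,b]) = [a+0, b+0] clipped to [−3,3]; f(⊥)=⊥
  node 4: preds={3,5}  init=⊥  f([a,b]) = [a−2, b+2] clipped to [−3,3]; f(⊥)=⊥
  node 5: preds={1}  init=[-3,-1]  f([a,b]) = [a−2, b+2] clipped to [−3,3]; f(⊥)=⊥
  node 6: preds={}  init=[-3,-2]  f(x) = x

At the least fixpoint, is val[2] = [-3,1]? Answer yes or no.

Worklist (8 pops):
  #1 pop 0: in=⊥ → [-1,1] (no change)
  #2 pop 1: in=[-3,-2] → [-3,-2] (was ⊥); enqueue []
  #3 pop 2: in=[-3,1] → [-3,1] (was ⊥); enqueue []
  #4 pop 3: in=⊥ → [-3,0] (no change)
  #5 pop 4: in=[-3,0] → [-3,2] (was ⊥); enqueue []
  #6 pop 5: in=[-3,-2] → [-3,0] (was [-3,-1]); enqueue [4]
  #7 pop 6: in=⊥ → [-3,-2] (no change)
  #8 pop 4: in=[-3,0] → [-3,2] (no change)

Fixpoint:
  val[0] = [-1,1]
  val[1] = [-3,-2]
  val[2] = [-3,1]
  val[3] = [-3,0]
  val[4] = [-3,2]
  val[5] = [-3,0]
  val[6] = [-3,-2]

yes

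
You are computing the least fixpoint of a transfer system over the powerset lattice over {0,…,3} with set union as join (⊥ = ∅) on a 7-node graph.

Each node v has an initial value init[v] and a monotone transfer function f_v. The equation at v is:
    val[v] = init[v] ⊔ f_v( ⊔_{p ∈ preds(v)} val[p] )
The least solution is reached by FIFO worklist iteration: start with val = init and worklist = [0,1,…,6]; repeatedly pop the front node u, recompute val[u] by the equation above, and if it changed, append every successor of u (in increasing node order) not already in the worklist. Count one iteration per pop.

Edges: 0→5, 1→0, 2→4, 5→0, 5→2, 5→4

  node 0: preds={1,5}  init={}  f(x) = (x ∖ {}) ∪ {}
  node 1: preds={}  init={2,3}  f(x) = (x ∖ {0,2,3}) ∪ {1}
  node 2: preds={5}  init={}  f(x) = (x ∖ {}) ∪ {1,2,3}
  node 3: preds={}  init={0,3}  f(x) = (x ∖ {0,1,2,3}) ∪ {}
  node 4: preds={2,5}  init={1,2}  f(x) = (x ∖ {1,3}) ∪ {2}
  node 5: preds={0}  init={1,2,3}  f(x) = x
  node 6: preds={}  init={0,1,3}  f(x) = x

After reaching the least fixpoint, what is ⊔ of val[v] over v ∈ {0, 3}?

{0,1,2,3}

Iteration log — 8 steps:
  step 1. node 0  ⊔preds={1,2,3}  new={1,2,3}  old={}  +wl: 
  step 2. node 1  ⊔preds={}  new={1,2,3}  old={2,3}  +wl: 0
  step 3. node 2  ⊔preds={1,2,3}  new={1,2,3}  old={}  +wl: 
  step 4. node 3  ⊔preds={}  new={0,3}  stable
  step 5. node 4  ⊔preds={1,2,3}  new={1,2}  stable
  step 6. node 5  ⊔preds={1,2,3}  new={1,2,3}  stable
  step 7. node 6  ⊔preds={}  new={0,1,3}  stable
  step 8. node 0  ⊔preds={1,2,3}  new={1,2,3}  stable

Least fixpoint reached:
  node 0: {1,2,3}
  node 1: {1,2,3}
  node 2: {1,2,3}
  node 3: {0,3}
  node 4: {1,2}
  node 5: {1,2,3}
  node 6: {0,1,3}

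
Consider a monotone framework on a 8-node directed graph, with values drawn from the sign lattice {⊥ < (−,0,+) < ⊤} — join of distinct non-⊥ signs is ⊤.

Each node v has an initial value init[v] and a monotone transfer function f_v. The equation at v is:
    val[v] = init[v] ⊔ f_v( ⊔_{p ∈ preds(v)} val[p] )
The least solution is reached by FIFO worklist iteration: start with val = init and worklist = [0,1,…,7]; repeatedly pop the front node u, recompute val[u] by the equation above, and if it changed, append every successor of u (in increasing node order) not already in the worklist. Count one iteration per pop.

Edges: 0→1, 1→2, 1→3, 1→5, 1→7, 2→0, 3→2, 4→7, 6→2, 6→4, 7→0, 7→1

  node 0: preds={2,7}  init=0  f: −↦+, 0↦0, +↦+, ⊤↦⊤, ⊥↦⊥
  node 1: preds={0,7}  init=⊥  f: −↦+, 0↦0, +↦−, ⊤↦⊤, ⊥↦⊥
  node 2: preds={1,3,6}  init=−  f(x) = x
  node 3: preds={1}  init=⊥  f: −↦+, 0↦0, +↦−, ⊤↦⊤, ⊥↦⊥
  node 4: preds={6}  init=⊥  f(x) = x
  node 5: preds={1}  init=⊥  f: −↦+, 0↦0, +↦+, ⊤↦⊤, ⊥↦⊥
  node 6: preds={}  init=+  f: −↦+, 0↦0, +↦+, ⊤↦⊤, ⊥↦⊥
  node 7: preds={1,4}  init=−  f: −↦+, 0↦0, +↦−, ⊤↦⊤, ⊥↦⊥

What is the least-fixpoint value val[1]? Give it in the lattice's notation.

Worklist (11 pops):
  #1 pop 0: in=− → ⊤ (was 0); enqueue []
  #2 pop 1: in=⊤ → ⊤ (was ⊥); enqueue []
  #3 pop 2: in=⊤ → ⊤ (was −); enqueue [0]
  #4 pop 3: in=⊤ → ⊤ (was ⊥); enqueue [2]
  #5 pop 4: in=+ → + (was ⊥); enqueue []
  #6 pop 5: in=⊤ → ⊤ (was ⊥); enqueue []
  #7 pop 6: in=⊥ → + (no change)
  #8 pop 7: in=⊤ → ⊤ (was −); enqueue [1]
  #9 pop 0: in=⊤ → ⊤ (no change)
  #10 pop 2: in=⊤ → ⊤ (no change)
  #11 pop 1: in=⊤ → ⊤ (no change)

Fixpoint:
  val[0] = ⊤
  val[1] = ⊤
  val[2] = ⊤
  val[3] = ⊤
  val[4] = +
  val[5] = ⊤
  val[6] = +
  val[7] = ⊤

⊤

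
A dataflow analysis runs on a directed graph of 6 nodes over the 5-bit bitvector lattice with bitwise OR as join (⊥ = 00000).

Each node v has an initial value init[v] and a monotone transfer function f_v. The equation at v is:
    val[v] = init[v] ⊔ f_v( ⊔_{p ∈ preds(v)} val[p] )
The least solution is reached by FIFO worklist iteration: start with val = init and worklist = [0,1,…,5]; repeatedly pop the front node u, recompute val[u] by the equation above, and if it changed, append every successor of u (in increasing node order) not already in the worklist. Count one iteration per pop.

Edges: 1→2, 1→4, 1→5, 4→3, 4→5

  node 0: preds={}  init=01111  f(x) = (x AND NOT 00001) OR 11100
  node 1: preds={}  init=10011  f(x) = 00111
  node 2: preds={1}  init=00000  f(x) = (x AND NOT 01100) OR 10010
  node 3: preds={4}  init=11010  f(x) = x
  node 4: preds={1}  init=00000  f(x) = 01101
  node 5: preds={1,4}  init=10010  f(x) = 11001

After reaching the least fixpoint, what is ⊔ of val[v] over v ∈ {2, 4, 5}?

11111

Trace (7 dequeues):
  [1] u=0 | in 00000 | out 11111 | prev 01111 | push {}
  [2] u=1 | in 00000 | out 10111 | prev 10011 | push {}
  [3] u=2 | in 10111 | out 10011 | prev 00000 | push {}
  [4] u=3 | in 00000 | out 11010 | ==
  [5] u=4 | in 10111 | out 01101 | prev 00000 | push {3}
  [6] u=5 | in 11111 | out 11011 | prev 10010 | push {}
  [7] u=3 | in 01101 | out 11111 | prev 11010 | push {}

Converged values:
  [0] 11111
  [1] 10111
  [2] 10011
  [3] 11111
  [4] 01101
  [5] 11011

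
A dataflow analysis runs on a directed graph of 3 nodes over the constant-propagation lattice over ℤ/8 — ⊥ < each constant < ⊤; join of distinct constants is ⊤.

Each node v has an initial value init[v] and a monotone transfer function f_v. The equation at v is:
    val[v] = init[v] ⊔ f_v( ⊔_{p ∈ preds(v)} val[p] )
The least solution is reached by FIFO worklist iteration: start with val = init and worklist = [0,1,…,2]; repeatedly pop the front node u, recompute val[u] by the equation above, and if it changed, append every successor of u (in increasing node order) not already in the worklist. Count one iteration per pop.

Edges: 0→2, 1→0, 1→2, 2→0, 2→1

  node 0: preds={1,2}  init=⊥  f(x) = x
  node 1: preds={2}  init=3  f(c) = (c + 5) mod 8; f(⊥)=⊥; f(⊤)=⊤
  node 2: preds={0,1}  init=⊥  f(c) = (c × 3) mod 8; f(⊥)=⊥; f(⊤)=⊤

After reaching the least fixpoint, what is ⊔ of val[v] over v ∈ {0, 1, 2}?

⊤

Trace (8 dequeues):
  [1] u=0 | in 3 | out 3 | prev ⊥ | push {}
  [2] u=1 | in ⊥ | out 3 | ==
  [3] u=2 | in 3 | out 1 | prev ⊥ | push {0,1}
  [4] u=0 | in ⊤ | out ⊤ | prev 3 | push {2}
  [5] u=1 | in 1 | out ⊤ | prev 3 | push {0}
  [6] u=2 | in ⊤ | out ⊤ | prev 1 | push {1}
  [7] u=0 | in ⊤ | out ⊤ | ==
  [8] u=1 | in ⊤ | out ⊤ | ==

Converged values:
  [0] ⊤
  [1] ⊤
  [2] ⊤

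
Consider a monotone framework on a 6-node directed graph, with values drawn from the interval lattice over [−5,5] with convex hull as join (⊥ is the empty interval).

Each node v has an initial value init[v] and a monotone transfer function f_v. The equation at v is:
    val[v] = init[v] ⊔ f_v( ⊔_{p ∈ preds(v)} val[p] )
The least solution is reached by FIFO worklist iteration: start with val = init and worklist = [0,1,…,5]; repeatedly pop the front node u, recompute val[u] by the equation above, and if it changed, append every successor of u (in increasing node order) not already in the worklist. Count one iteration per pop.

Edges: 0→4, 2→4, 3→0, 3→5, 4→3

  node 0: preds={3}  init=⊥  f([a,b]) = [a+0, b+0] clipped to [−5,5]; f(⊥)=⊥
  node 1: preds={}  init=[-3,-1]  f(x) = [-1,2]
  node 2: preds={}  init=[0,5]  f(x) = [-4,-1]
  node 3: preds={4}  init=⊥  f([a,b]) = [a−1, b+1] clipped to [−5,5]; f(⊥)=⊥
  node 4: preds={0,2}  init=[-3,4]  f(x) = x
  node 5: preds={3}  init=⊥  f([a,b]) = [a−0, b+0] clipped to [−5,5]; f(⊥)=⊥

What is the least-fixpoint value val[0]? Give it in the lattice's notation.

[-5,5]

Iteration log — 13 steps:
  step 1. node 0  ⊔preds=⊥  new=⊥  stable
  step 2. node 1  ⊔preds=⊥  new=[-3,2]  old=[-3,-1]  +wl: 
  step 3. node 2  ⊔preds=⊥  new=[-4,5]  old=[0,5]  +wl: 
  step 4. node 3  ⊔preds=[-3,4]  new=[-4,5]  old=⊥  +wl: 0
  step 5. node 4  ⊔preds=[-4,5]  new=[-4,5]  old=[-3,4]  +wl: 3
  step 6. node 5  ⊔preds=[-4,5]  new=[-4,5]  old=⊥  +wl: 
  step 7. node 0  ⊔preds=[-4,5]  new=[-4,5]  old=⊥  +wl: 4
  step 8. node 3  ⊔preds=[-4,5]  new=[-5,5]  old=[-4,5]  +wl: 0,5
  step 9. node 4  ⊔preds=[-4,5]  new=[-4,5]  stable
  step 10. node 0  ⊔preds=[-5,5]  new=[-5,5]  old=[-4,5]  +wl: 4
  step 11. node 5  ⊔preds=[-5,5]  new=[-5,5]  old=[-4,5]  +wl: 
  step 12. node 4  ⊔preds=[-5,5]  new=[-5,5]  old=[-4,5]  +wl: 3
  step 13. node 3  ⊔preds=[-5,5]  new=[-5,5]  stable

Least fixpoint reached:
  node 0: [-5,5]
  node 1: [-3,2]
  node 2: [-4,5]
  node 3: [-5,5]
  node 4: [-5,5]
  node 5: [-5,5]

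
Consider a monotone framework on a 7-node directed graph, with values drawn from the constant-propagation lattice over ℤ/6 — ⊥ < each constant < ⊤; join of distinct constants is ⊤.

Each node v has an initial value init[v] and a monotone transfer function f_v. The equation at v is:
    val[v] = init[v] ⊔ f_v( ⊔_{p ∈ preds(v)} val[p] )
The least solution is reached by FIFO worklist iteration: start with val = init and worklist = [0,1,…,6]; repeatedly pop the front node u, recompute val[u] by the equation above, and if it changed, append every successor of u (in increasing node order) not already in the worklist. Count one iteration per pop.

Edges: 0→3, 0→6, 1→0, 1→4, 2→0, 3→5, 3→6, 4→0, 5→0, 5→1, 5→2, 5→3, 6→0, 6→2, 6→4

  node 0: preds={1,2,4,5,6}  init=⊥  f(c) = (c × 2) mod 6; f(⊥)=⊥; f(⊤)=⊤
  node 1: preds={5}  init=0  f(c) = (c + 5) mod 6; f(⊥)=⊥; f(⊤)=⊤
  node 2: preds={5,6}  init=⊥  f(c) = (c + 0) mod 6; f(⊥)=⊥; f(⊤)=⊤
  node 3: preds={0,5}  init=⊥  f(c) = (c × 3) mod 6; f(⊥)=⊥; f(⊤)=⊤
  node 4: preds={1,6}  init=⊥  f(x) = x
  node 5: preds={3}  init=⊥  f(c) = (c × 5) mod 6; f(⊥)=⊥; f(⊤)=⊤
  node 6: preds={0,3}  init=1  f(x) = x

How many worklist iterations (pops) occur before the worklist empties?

13

Trace (13 dequeues):
  [1] u=0 | in ⊤ | out ⊤ | prev ⊥ | push {}
  [2] u=1 | in ⊥ | out 0 | ==
  [3] u=2 | in 1 | out 1 | prev ⊥ | push {0}
  [4] u=3 | in ⊤ | out ⊤ | prev ⊥ | push {}
  [5] u=4 | in ⊤ | out ⊤ | prev ⊥ | push {}
  [6] u=5 | in ⊤ | out ⊤ | prev ⊥ | push {1,2,3}
  [7] u=6 | in ⊤ | out ⊤ | prev 1 | push {4}
  [8] u=0 | in ⊤ | out ⊤ | ==
  [9] u=1 | in ⊤ | out ⊤ | prev 0 | push {0}
  [10] u=2 | in ⊤ | out ⊤ | prev 1 | push {}
  [11] u=3 | in ⊤ | out ⊤ | ==
  [12] u=4 | in ⊤ | out ⊤ | ==
  [13] u=0 | in ⊤ | out ⊤ | ==

Converged values:
  [0] ⊤
  [1] ⊤
  [2] ⊤
  [3] ⊤
  [4] ⊤
  [5] ⊤
  [6] ⊤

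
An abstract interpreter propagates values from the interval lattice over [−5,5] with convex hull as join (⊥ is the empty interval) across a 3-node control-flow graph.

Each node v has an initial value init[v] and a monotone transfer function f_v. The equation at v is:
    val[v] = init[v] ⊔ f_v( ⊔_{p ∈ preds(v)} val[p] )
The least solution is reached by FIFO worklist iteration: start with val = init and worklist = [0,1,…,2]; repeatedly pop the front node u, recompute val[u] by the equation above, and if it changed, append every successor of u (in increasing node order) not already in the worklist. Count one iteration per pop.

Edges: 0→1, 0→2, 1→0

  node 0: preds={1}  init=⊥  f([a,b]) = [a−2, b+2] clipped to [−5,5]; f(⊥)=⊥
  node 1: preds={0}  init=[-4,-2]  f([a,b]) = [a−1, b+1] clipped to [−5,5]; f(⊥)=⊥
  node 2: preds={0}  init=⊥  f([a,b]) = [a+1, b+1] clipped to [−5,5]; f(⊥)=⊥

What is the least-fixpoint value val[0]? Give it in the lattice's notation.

Iteration log — 10 steps:
  step 1. node 0  ⊔preds=[-4,-2]  new=[-5,0]  old=⊥  +wl: 
  step 2. node 1  ⊔preds=[-5,0]  new=[-5,1]  old=[-4,-2]  +wl: 0
  step 3. node 2  ⊔preds=[-5,0]  new=[-4,1]  old=⊥  +wl: 
  step 4. node 0  ⊔preds=[-5,1]  new=[-5,3]  old=[-5,0]  +wl: 1,2
  step 5. node 1  ⊔preds=[-5,3]  new=[-5,4]  old=[-5,1]  +wl: 0
  step 6. node 2  ⊔preds=[-5,3]  new=[-4,4]  old=[-4,1]  +wl: 
  step 7. node 0  ⊔preds=[-5,4]  new=[-5,5]  old=[-5,3]  +wl: 1,2
  step 8. node 1  ⊔preds=[-5,5]  new=[-5,5]  old=[-5,4]  +wl: 0
  step 9. node 2  ⊔preds=[-5,5]  new=[-4,5]  old=[-4,4]  +wl: 
  step 10. node 0  ⊔preds=[-5,5]  new=[-5,5]  stable

Least fixpoint reached:
  node 0: [-5,5]
  node 1: [-5,5]
  node 2: [-4,5]

[-5,5]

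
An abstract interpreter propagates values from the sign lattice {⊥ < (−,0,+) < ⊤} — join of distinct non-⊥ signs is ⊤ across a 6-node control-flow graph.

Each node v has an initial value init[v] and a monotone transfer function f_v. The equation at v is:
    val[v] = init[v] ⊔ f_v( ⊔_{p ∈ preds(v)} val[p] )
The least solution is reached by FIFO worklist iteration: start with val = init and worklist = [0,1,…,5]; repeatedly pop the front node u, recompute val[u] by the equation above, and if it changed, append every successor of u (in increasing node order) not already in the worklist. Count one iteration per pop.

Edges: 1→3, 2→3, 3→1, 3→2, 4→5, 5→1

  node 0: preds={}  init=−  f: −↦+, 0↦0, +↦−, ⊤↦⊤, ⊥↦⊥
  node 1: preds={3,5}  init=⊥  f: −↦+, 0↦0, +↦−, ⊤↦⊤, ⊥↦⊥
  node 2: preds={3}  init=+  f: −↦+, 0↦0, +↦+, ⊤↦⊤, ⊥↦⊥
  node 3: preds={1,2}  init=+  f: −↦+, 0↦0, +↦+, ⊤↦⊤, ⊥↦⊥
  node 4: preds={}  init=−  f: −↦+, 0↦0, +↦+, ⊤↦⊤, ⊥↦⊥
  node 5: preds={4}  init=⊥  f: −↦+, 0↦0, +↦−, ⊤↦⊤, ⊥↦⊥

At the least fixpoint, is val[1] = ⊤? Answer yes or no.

yes

Trace (9 dequeues):
  [1] u=0 | in ⊥ | out − | ==
  [2] u=1 | in + | out − | prev ⊥ | push {}
  [3] u=2 | in + | out + | ==
  [4] u=3 | in ⊤ | out ⊤ | prev + | push {1,2}
  [5] u=4 | in ⊥ | out − | ==
  [6] u=5 | in − | out + | prev ⊥ | push {}
  [7] u=1 | in ⊤ | out ⊤ | prev − | push {3}
  [8] u=2 | in ⊤ | out ⊤ | prev + | push {}
  [9] u=3 | in ⊤ | out ⊤ | ==

Converged values:
  [0] −
  [1] ⊤
  [2] ⊤
  [3] ⊤
  [4] −
  [5] +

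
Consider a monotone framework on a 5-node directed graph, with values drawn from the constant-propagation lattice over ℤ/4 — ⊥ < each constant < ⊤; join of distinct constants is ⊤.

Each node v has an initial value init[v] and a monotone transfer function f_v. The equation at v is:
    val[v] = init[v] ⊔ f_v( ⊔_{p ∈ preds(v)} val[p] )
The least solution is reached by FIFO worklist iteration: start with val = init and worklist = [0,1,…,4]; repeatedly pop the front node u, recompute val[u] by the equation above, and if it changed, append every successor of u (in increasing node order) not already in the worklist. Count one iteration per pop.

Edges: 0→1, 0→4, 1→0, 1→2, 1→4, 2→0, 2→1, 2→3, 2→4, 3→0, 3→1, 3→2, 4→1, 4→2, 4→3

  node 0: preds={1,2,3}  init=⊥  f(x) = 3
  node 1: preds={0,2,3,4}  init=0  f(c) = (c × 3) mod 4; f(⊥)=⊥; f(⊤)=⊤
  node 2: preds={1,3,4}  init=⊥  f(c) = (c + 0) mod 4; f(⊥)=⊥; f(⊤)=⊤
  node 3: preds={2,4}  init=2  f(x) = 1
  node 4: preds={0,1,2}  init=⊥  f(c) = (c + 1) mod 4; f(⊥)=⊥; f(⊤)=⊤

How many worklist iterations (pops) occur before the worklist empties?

Iteration log — 9 steps:
  step 1. node 0  ⊔preds=⊤  new=3  old=⊥  +wl: 
  step 2. node 1  ⊔preds=⊤  new=⊤  old=0  +wl: 0
  step 3. node 2  ⊔preds=⊤  new=⊤  old=⊥  +wl: 1
  step 4. node 3  ⊔preds=⊤  new=⊤  old=2  +wl: 2
  step 5. node 4  ⊔preds=⊤  new=⊤  old=⊥  +wl: 3
  step 6. node 0  ⊔preds=⊤  new=3  stable
  step 7. node 1  ⊔preds=⊤  new=⊤  stable
  step 8. node 2  ⊔preds=⊤  new=⊤  stable
  step 9. node 3  ⊔preds=⊤  new=⊤  stable

Least fixpoint reached:
  node 0: 3
  node 1: ⊤
  node 2: ⊤
  node 3: ⊤
  node 4: ⊤

9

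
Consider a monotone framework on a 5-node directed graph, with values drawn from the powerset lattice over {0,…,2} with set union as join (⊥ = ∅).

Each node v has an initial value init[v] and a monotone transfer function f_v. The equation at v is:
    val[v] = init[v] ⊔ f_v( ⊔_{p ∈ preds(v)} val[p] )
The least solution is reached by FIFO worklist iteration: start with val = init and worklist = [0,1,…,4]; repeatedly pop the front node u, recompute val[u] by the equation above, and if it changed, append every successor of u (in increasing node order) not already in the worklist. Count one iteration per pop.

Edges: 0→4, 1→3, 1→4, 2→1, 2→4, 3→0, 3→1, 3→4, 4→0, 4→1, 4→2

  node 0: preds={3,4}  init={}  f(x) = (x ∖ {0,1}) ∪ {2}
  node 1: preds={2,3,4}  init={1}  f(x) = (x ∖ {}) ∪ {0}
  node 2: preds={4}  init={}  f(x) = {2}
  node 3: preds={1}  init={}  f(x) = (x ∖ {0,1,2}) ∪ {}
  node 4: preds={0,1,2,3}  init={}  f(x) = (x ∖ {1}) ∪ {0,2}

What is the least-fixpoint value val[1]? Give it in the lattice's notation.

Worklist (10 pops):
  #1 pop 0: in={} → {2} (was {}); enqueue []
  #2 pop 1: in={} → {0,1} (was {1}); enqueue []
  #3 pop 2: in={} → {2} (was {}); enqueue [1]
  #4 pop 3: in={0,1} → {} (no change)
  #5 pop 4: in={0,1,2} → {0,2} (was {}); enqueue [0,2]
  #6 pop 1: in={0,2} → {0,1,2} (was {0,1}); enqueue [3,4]
  #7 pop 0: in={0,2} → {2} (no change)
  #8 pop 2: in={0,2} → {2} (no change)
  #9 pop 3: in={0,1,2} → {} (no change)
  #10 pop 4: in={0,1,2} → {0,2} (no change)

Fixpoint:
  val[0] = {2}
  val[1] = {0,1,2}
  val[2] = {2}
  val[3] = {}
  val[4] = {0,2}

{0,1,2}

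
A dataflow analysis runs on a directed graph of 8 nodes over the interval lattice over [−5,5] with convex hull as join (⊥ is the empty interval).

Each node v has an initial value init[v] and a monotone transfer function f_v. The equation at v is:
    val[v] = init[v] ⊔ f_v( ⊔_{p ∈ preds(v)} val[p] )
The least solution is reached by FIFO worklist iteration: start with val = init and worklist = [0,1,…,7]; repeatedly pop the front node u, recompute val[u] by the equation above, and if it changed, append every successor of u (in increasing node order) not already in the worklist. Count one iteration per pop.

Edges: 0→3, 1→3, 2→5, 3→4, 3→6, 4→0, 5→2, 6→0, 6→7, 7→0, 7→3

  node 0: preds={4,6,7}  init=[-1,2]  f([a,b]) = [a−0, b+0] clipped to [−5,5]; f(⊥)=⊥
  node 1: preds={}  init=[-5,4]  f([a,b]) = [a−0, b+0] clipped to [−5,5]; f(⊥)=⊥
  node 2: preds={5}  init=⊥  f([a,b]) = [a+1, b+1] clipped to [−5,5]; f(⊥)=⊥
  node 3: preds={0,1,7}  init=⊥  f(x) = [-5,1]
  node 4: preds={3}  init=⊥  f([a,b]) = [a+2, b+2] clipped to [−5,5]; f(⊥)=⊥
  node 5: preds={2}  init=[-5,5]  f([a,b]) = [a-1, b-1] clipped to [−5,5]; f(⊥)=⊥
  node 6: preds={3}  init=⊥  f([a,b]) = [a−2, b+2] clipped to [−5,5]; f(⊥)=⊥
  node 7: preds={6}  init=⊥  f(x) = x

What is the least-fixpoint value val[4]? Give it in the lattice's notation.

Trace (10 dequeues):
  [1] u=0 | in ⊥ | out [-1,2] | ==
  [2] u=1 | in ⊥ | out [-5,4] | ==
  [3] u=2 | in [-5,5] | out [-4,5] | prev ⊥ | push {}
  [4] u=3 | in [-5,4] | out [-5,1] | prev ⊥ | push {}
  [5] u=4 | in [-5,1] | out [-3,3] | prev ⊥ | push {0}
  [6] u=5 | in [-4,5] | out [-5,5] | ==
  [7] u=6 | in [-5,1] | out [-5,3] | prev ⊥ | push {}
  [8] u=7 | in [-5,3] | out [-5,3] | prev ⊥ | push {3}
  [9] u=0 | in [-5,3] | out [-5,3] | prev [-1,2] | push {}
  [10] u=3 | in [-5,4] | out [-5,1] | ==

Converged values:
  [0] [-5,3]
  [1] [-5,4]
  [2] [-4,5]
  [3] [-5,1]
  [4] [-3,3]
  [5] [-5,5]
  [6] [-5,3]
  [7] [-5,3]

[-3,3]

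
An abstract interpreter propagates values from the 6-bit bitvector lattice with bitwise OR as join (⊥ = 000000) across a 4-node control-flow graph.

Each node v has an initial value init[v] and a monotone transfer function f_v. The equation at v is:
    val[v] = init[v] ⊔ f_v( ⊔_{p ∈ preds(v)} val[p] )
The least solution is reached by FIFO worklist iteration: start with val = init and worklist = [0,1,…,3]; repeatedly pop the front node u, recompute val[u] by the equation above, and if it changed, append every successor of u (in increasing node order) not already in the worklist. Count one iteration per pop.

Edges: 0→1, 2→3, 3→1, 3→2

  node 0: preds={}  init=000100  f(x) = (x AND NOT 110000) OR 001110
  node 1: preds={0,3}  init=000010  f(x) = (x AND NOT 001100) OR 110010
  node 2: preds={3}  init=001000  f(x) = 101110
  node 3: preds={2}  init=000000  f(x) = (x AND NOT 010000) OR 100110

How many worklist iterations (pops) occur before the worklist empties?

6

Iteration log — 6 steps:
  step 1. node 0  ⊔preds=000000  new=001110  old=000100  +wl: 
  step 2. node 1  ⊔preds=001110  new=110010  old=000010  +wl: 
  step 3. node 2  ⊔preds=000000  new=101110  old=001000  +wl: 
  step 4. node 3  ⊔preds=101110  new=101110  old=000000  +wl: 1,2
  step 5. node 1  ⊔preds=101110  new=110010  stable
  step 6. node 2  ⊔preds=101110  new=101110  stable

Least fixpoint reached:
  node 0: 001110
  node 1: 110010
  node 2: 101110
  node 3: 101110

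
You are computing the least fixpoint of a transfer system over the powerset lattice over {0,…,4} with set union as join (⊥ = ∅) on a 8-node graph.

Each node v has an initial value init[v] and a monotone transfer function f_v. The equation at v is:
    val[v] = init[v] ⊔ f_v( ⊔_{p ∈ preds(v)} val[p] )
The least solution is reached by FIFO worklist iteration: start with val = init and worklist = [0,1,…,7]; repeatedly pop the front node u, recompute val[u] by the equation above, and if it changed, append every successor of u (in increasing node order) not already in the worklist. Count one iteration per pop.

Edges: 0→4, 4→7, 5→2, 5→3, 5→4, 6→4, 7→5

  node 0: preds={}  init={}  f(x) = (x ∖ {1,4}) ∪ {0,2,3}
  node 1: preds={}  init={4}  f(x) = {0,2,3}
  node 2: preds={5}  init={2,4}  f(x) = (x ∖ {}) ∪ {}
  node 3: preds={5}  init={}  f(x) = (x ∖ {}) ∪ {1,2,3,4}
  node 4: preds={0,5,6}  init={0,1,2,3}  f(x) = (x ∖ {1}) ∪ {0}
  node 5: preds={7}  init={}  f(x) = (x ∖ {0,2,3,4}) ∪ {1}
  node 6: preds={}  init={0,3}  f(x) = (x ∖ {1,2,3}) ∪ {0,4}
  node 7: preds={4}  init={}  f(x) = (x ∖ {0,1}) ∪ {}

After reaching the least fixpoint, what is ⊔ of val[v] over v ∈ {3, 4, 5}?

{0,1,2,3,4}

Worklist (14 pops):
  #1 pop 0: in={} → {0,2,3} (was {}); enqueue []
  #2 pop 1: in={} → {0,2,3,4} (was {4}); enqueue []
  #3 pop 2: in={} → {2,4} (no change)
  #4 pop 3: in={} → {1,2,3,4} (was {}); enqueue []
  #5 pop 4: in={0,2,3} → {0,1,2,3} (no change)
  #6 pop 5: in={} → {1} (was {}); enqueue [2,3,4]
  #7 pop 6: in={} → {0,3,4} (was {0,3}); enqueue []
  #8 pop 7: in={0,1,2,3} → {2,3} (was {}); enqueue [5]
  #9 pop 2: in={1} → {1,2,4} (was {2,4}); enqueue []
  #10 pop 3: in={1} → {1,2,3,4} (no change)
  #11 pop 4: in={0,1,2,3,4} → {0,1,2,3,4} (was {0,1,2,3}); enqueue [7]
  #12 pop 5: in={2,3} → {1} (no change)
  #13 pop 7: in={0,1,2,3,4} → {2,3,4} (was {2,3}); enqueue [5]
  #14 pop 5: in={2,3,4} → {1} (no change)

Fixpoint:
  val[0] = {0,2,3}
  val[1] = {0,2,3,4}
  val[2] = {1,2,4}
  val[3] = {1,2,3,4}
  val[4] = {0,1,2,3,4}
  val[5] = {1}
  val[6] = {0,3,4}
  val[7] = {2,3,4}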